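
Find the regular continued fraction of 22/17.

[1; 3, 2, 2]

Run the Euclidean algorithm on 22 and 17; the successive quotients are the partial quotients a_0, a_1, ... (each step inverts the fractional part left over by the previous one):
  22 = 1*17 + 5, so a_0 = 1.
  17 = 3*5 + 2, so a_1 = 3.
  5 = 2*2 + 1, so a_2 = 2.
  2 = 2*1 + 0, so a_3 = 2.
The remainder reaches 0 after 4 divisions, so the expansion has 4 partial quotients, read off in order.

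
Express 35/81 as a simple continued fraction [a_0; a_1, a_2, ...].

[0; 2, 3, 5, 2]

Run the Euclidean algorithm on 35 and 81; the successive quotients are the partial quotients a_0, a_1, ... (each step inverts the fractional part left over by the previous one):
  35 = 0*81 + 35, so a_0 = 0.
  81 = 2*35 + 11, so a_1 = 2.
  35 = 3*11 + 2, so a_2 = 3.
  11 = 5*2 + 1, so a_3 = 5.
  2 = 2*1 + 0, so a_4 = 2.
The remainder reaches 0 after 5 divisions, so the expansion has 5 partial quotients, read off in order.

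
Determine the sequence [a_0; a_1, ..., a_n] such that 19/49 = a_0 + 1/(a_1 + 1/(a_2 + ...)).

[0; 2, 1, 1, 2, 1, 2]

Run the Euclidean algorithm on 19 and 49; the successive quotients are the partial quotients a_0, a_1, ... (each step inverts the fractional part left over by the previous one):
  19 = 0*49 + 19, so a_0 = 0.
  49 = 2*19 + 11, so a_1 = 2.
  19 = 1*11 + 8, so a_2 = 1.
  11 = 1*8 + 3, so a_3 = 1.
  8 = 2*3 + 2, so a_4 = 2.
  3 = 1*2 + 1, so a_5 = 1.
  2 = 2*1 + 0, so a_6 = 2.
The remainder reaches 0 after 7 divisions, so the expansion has 7 partial quotients, read off in order.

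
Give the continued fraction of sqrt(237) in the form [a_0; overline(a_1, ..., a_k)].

[15; overline(2, 1, 1, 7, 10, 7, 1, 1, 2, 30)]

Write x_i = (sqrt(237) + m_i)/d_i with (m_0, d_0) = (0, 1). a_0 = floor(sqrt(237)) = 15, since 15^2 = 225 <= 237 < 256 = 16^2.
Iterate m_{i+1} = d_i*a_i - m_i, d_{i+1} = (237 - m_{i+1}^2)/d_i, a_{i+1} = floor((a_0 + m_{i+1})/d_{i+1}):
  m_1 = 1*15 - 0 = 15, d_1 = (237 - 15^2)/1 = 12/1 = 12, a_1 = floor((15 + 15)/12) = 2.
  m_2 = 12*2 - 15 = 9, d_2 = (237 - 9^2)/12 = 156/12 = 13, a_2 = floor((15 + 9)/13) = 1.
  m_3 = 13*1 - 9 = 4, d_3 = (237 - 4^2)/13 = 221/13 = 17, a_3 = floor((15 + 4)/17) = 1.
  m_4 = 17*1 - 4 = 13, d_4 = (237 - 13^2)/17 = 68/17 = 4, a_4 = floor((15 + 13)/4) = 7.
  m_5 = 4*7 - 13 = 15, d_5 = (237 - 15^2)/4 = 12/4 = 3, a_5 = floor((15 + 15)/3) = 10.
  m_6 = 3*10 - 15 = 15, d_6 = (237 - 15^2)/3 = 12/3 = 4, a_6 = floor((15 + 15)/4) = 7.
  m_7 = 4*7 - 15 = 13, d_7 = (237 - 13^2)/4 = 68/4 = 17, a_7 = floor((15 + 13)/17) = 1.
  m_8 = 17*1 - 13 = 4, d_8 = (237 - 4^2)/17 = 221/17 = 13, a_8 = floor((15 + 4)/13) = 1.
  m_9 = 13*1 - 4 = 9, d_9 = (237 - 9^2)/13 = 156/13 = 12, a_9 = floor((15 + 9)/12) = 2.
  m_10 = 12*2 - 9 = 15, d_10 = (237 - 15^2)/12 = 12/12 = 1, a_10 = floor((15 + 15)/1) = 30.
  m_11 = 1*30 - 15 = 15, d_11 = (237 - 15^2)/1 = 12/1 = 12: (m_11, d_11) = (m_1, d_1) = (15, 12), so from here the quotients repeat a_1, ..., a_10; the period length is 10.
Hence the expansion of sqrt(237) is a_0 = 15 followed by the repeating block 2, 1, 1, 7, 10, 7, 1, 1, 2, 30 (period 10).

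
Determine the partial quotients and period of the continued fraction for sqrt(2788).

Write x_i = (sqrt(2788) + m_i)/d_i with (m_0, d_0) = (0, 1). a_0 = floor(sqrt(2788)) = 52, since 52^2 = 2704 <= 2788 < 2809 = 53^2.
Iterate m_{i+1} = d_i*a_i - m_i, d_{i+1} = (2788 - m_{i+1}^2)/d_i, a_{i+1} = floor((a_0 + m_{i+1})/d_{i+1}):
  m_1 = 1*52 - 0 = 52, d_1 = (2788 - 52^2)/1 = 84/1 = 84, a_1 = floor((52 + 52)/84) = 1.
  m_2 = 84*1 - 52 = 32, d_2 = (2788 - 32^2)/84 = 1764/84 = 21, a_2 = floor((52 + 32)/21) = 4.
  m_3 = 21*4 - 32 = 52, d_3 = (2788 - 52^2)/21 = 84/21 = 4, a_3 = floor((52 + 52)/4) = 26.
  m_4 = 4*26 - 52 = 52, d_4 = (2788 - 52^2)/4 = 84/4 = 21, a_4 = floor((52 + 52)/21) = 4.
  m_5 = 21*4 - 52 = 32, d_5 = (2788 - 32^2)/21 = 1764/21 = 84, a_5 = floor((52 + 32)/84) = 1.
  m_6 = 84*1 - 32 = 52, d_6 = (2788 - 52^2)/84 = 84/84 = 1, a_6 = floor((52 + 52)/1) = 104.
  m_7 = 1*104 - 52 = 52, d_7 = (2788 - 52^2)/1 = 84/1 = 84: (m_7, d_7) = (m_1, d_1) = (52, 84), so from here the quotients repeat a_1, ..., a_6; the period length is 6.
Hence the expansion of sqrt(2788) is a_0 = 52 followed by the repeating block 1, 4, 26, 4, 1, 104 (period 6).

[52; (1, 4, 26, 4, 1, 104)]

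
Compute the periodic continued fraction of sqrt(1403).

[37; (2, 5, 3, 1, 3, 5, 2, 74)]

Write x_i = (sqrt(1403) + m_i)/d_i with (m_0, d_0) = (0, 1). a_0 = floor(sqrt(1403)) = 37, since 37^2 = 1369 <= 1403 < 1444 = 38^2.
Iterate m_{i+1} = d_i*a_i - m_i, d_{i+1} = (1403 - m_{i+1}^2)/d_i, a_{i+1} = floor((a_0 + m_{i+1})/d_{i+1}):
  m_1 = 1*37 - 0 = 37, d_1 = (1403 - 37^2)/1 = 34/1 = 34, a_1 = floor((37 + 37)/34) = 2.
  m_2 = 34*2 - 37 = 31, d_2 = (1403 - 31^2)/34 = 442/34 = 13, a_2 = floor((37 + 31)/13) = 5.
  m_3 = 13*5 - 31 = 34, d_3 = (1403 - 34^2)/13 = 247/13 = 19, a_3 = floor((37 + 34)/19) = 3.
  m_4 = 19*3 - 34 = 23, d_4 = (1403 - 23^2)/19 = 874/19 = 46, a_4 = floor((37 + 23)/46) = 1.
  m_5 = 46*1 - 23 = 23, d_5 = (1403 - 23^2)/46 = 874/46 = 19, a_5 = floor((37 + 23)/19) = 3.
  m_6 = 19*3 - 23 = 34, d_6 = (1403 - 34^2)/19 = 247/19 = 13, a_6 = floor((37 + 34)/13) = 5.
  m_7 = 13*5 - 34 = 31, d_7 = (1403 - 31^2)/13 = 442/13 = 34, a_7 = floor((37 + 31)/34) = 2.
  m_8 = 34*2 - 31 = 37, d_8 = (1403 - 37^2)/34 = 34/34 = 1, a_8 = floor((37 + 37)/1) = 74.
  m_9 = 1*74 - 37 = 37, d_9 = (1403 - 37^2)/1 = 34/1 = 34: (m_9, d_9) = (m_1, d_1) = (37, 34), so from here the quotients repeat a_1, ..., a_8; the period length is 8.
Hence the expansion of sqrt(1403) is a_0 = 37 followed by the repeating block 2, 5, 3, 1, 3, 5, 2, 74 (period 8).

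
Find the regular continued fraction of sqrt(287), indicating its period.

Write x_i = (sqrt(287) + m_i)/d_i with (m_0, d_0) = (0, 1). a_0 = floor(sqrt(287)) = 16, since 16^2 = 256 <= 287 < 289 = 17^2.
Iterate m_{i+1} = d_i*a_i - m_i, d_{i+1} = (287 - m_{i+1}^2)/d_i, a_{i+1} = floor((a_0 + m_{i+1})/d_{i+1}):
  m_1 = 1*16 - 0 = 16, d_1 = (287 - 16^2)/1 = 31/1 = 31, a_1 = floor((16 + 16)/31) = 1.
  m_2 = 31*1 - 16 = 15, d_2 = (287 - 15^2)/31 = 62/31 = 2, a_2 = floor((16 + 15)/2) = 15.
  m_3 = 2*15 - 15 = 15, d_3 = (287 - 15^2)/2 = 62/2 = 31, a_3 = floor((16 + 15)/31) = 1.
  m_4 = 31*1 - 15 = 16, d_4 = (287 - 16^2)/31 = 31/31 = 1, a_4 = floor((16 + 16)/1) = 32.
  m_5 = 1*32 - 16 = 16, d_5 = (287 - 16^2)/1 = 31/1 = 31: (m_5, d_5) = (m_1, d_1) = (16, 31), so from here the quotients repeat a_1, ..., a_4; the period length is 4.
Hence the expansion of sqrt(287) is a_0 = 16 followed by the repeating block 1, 15, 1, 32 (period 4).

[16; (1, 15, 1, 32)]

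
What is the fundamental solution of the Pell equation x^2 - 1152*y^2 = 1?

First expand sqrt(1152) as a continued fraction. With x_i = (sqrt(1152) + m_i)/d_i and (m_0, d_0) = (0, 1): a_0 = floor(sqrt(1152)) = 33, since 33^2 = 1089 <= 1152 < 1156 = 34^2.
Iterate m_{i+1} = d_i*a_i - m_i, d_{i+1} = (1152 - m_{i+1}^2)/d_i, a_{i+1} = floor((a_0 + m_{i+1})/d_{i+1}):
  m_1 = 1*33 - 0 = 33, d_1 = (1152 - 33^2)/1 = 63/1 = 63, a_1 = floor((33 + 33)/63) = 1.
  m_2 = 63*1 - 33 = 30, d_2 = (1152 - 30^2)/63 = 252/63 = 4, a_2 = floor((33 + 30)/4) = 15.
  m_3 = 4*15 - 30 = 30, d_3 = (1152 - 30^2)/4 = 252/4 = 63, a_3 = floor((33 + 30)/63) = 1.
  m_4 = 63*1 - 30 = 33, d_4 = (1152 - 33^2)/63 = 63/63 = 1, a_4 = floor((33 + 33)/1) = 66.
  m_5 = 1*66 - 33 = 33, d_5 = (1152 - 33^2)/1 = 63/1 = 63: (m_5, d_5) = (m_1, d_1) = (33, 63), so from here the quotients repeat a_1, ..., a_4; the period length is 4.
So sqrt(1152) = [33; (1, 15, 1, 66)] with period length k = 4.
k is even, so the fundamental solution of x^2 - 1152y^2 = 1 is (p_{k-1}, q_{k-1}) = (p_3, q_3); compute convergents through index 3.
Convergents (p_i = a_i*p_{i-1} + p_{i-2}, q_i = a_i*q_{i-1} + q_{i-2} with p_{-2}=0, p_{-1}=1, q_{-2}=1, q_{-1}=0):
  i=0: a_0=33, p_0 = 33*1 + 0 = 33, q_0 = 33*0 + 1 = 1.
  i=1: a_1=1, p_1 = 1*33 + 1 = 34, q_1 = 1*1 + 0 = 1.
  i=2: a_2=15, p_2 = 15*34 + 33 = 543, q_2 = 15*1 + 1 = 16.
  i=3: a_3=1, p_3 = 1*543 + 34 = 577, q_3 = 1*16 + 1 = 17.
Check: 577^2 - 1152*17^2 = 332929 - 332928 = 1, so (x, y) = (577, 17) solves the equation, and by the theorem it is the least positive solution.

(x, y) = (577, 17)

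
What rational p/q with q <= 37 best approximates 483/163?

80/27

Expand x = 483/163 as a continued fraction with the Euclidean algorithm:
  483 = 2*163 + 157, so a_0 = 2.
  163 = 1*157 + 6, so a_1 = 1.
  157 = 26*6 + 1, so a_2 = 26.
  6 = 6*1 + 0, so a_3 = 6.
so x = [2; 1, 26, 6].
Convergents (p_i = a_i*p_{i-1} + p_{i-2}, q_i = a_i*q_{i-1} + q_{i-2} with p_{-2}=0, p_{-1}=1, q_{-2}=1, q_{-1}=0), until the denominator exceeds 37:
  i=0: a_0=2, p_0 = 2*1 + 0 = 2, q_0 = 2*0 + 1 = 1.
  i=1: a_1=1, p_1 = 1*2 + 1 = 3, q_1 = 1*1 + 0 = 1.
  i=2: a_2=26, p_2 = 26*3 + 2 = 80, q_2 = 26*1 + 1 = 27.
  i=3: a_3=6, p_3 = 6*80 + 3 = 483, q_3 = 6*27 + 1 = 163.
q_3 = 163 > 37, so the last convergent with denominator <= 37 is p_2/q_2 = 80/27.
The closest fraction with denominator <= 37 is either p_2/q_2 or the intermediate fraction (k*p_2 + p_1)/(k*q_2 + q_1) with the largest k >= 1 whose denominator stays <= 37; these approach x as k grows, and every other convergent or intermediate fraction in range is farther away.
Largest k: floor((37 - q_1)/q_2) = floor((37 - 1)/27) = 1.
That gives (1*80 + 3)/(1*27 + 1) = 83/28.
Compare the errors: |x - 80/27| = |483*27 - 80*163|/(163*27) = 1/4401, and |x - 83/28| = |483*28 - 83*163|/(163*28) = 5/4564.
Cross-multiplying, 1*4564 = 4564 < 22005 = 5*4401, so 1/4401 is smaller: the convergent 80/27 is closer to x than 83/28.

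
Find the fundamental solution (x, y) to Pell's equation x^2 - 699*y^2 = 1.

First expand sqrt(699) as a continued fraction. With x_i = (sqrt(699) + m_i)/d_i and (m_0, d_0) = (0, 1): a_0 = floor(sqrt(699)) = 26, since 26^2 = 676 <= 699 < 729 = 27^2.
Iterate m_{i+1} = d_i*a_i - m_i, d_{i+1} = (699 - m_{i+1}^2)/d_i, a_{i+1} = floor((a_0 + m_{i+1})/d_{i+1}):
  m_1 = 1*26 - 0 = 26, d_1 = (699 - 26^2)/1 = 23/1 = 23, a_1 = floor((26 + 26)/23) = 2.
  m_2 = 23*2 - 26 = 20, d_2 = (699 - 20^2)/23 = 299/23 = 13, a_2 = floor((26 + 20)/13) = 3.
  m_3 = 13*3 - 20 = 19, d_3 = (699 - 19^2)/13 = 338/13 = 26, a_3 = floor((26 + 19)/26) = 1.
  m_4 = 26*1 - 19 = 7, d_4 = (699 - 7^2)/26 = 650/26 = 25, a_4 = floor((26 + 7)/25) = 1.
  m_5 = 25*1 - 7 = 18, d_5 = (699 - 18^2)/25 = 375/25 = 15, a_5 = floor((26 + 18)/15) = 2.
  m_6 = 15*2 - 18 = 12, d_6 = (699 - 12^2)/15 = 555/15 = 37, a_6 = floor((26 + 12)/37) = 1.
  m_7 = 37*1 - 12 = 25, d_7 = (699 - 25^2)/37 = 74/37 = 2, a_7 = floor((26 + 25)/2) = 25.
  m_8 = 2*25 - 25 = 25, d_8 = (699 - 25^2)/2 = 74/2 = 37, a_8 = floor((26 + 25)/37) = 1.
  m_9 = 37*1 - 25 = 12, d_9 = (699 - 12^2)/37 = 555/37 = 15, a_9 = floor((26 + 12)/15) = 2.
  m_10 = 15*2 - 12 = 18, d_10 = (699 - 18^2)/15 = 375/15 = 25, a_10 = floor((26 + 18)/25) = 1.
  m_11 = 25*1 - 18 = 7, d_11 = (699 - 7^2)/25 = 650/25 = 26, a_11 = floor((26 + 7)/26) = 1.
  m_12 = 26*1 - 7 = 19, d_12 = (699 - 19^2)/26 = 338/26 = 13, a_12 = floor((26 + 19)/13) = 3.
  m_13 = 13*3 - 19 = 20, d_13 = (699 - 20^2)/13 = 299/13 = 23, a_13 = floor((26 + 20)/23) = 2.
  m_14 = 23*2 - 20 = 26, d_14 = (699 - 26^2)/23 = 23/23 = 1, a_14 = floor((26 + 26)/1) = 52.
  m_15 = 1*52 - 26 = 26, d_15 = (699 - 26^2)/1 = 23/1 = 23: (m_15, d_15) = (m_1, d_1) = (26, 23), so from here the quotients repeat a_1, ..., a_14; the period length is 14.
So sqrt(699) = [26; (2, 3, 1, 1, 2, 1, 25, 1, 2, 1, 1, 3, 2, 52)] with period length k = 14.
k is even, so the fundamental solution of x^2 - 699y^2 = 1 is (p_{k-1}, q_{k-1}) = (p_13, q_13); compute convergents through index 13.
Convergents (p_i = a_i*p_{i-1} + p_{i-2}, q_i = a_i*q_{i-1} + q_{i-2} with p_{-2}=0, p_{-1}=1, q_{-2}=1, q_{-1}=0):
  i=0: a_0=26, p_0 = 26*1 + 0 = 26, q_0 = 26*0 + 1 = 1.
  i=1: a_1=2, p_1 = 2*26 + 1 = 53, q_1 = 2*1 + 0 = 2.
  i=2: a_2=3, p_2 = 3*53 + 26 = 185, q_2 = 3*2 + 1 = 7.
  i=3: a_3=1, p_3 = 1*185 + 53 = 238, q_3 = 1*7 + 2 = 9.
  i=4: a_4=1, p_4 = 1*238 + 185 = 423, q_4 = 1*9 + 7 = 16.
  i=5: a_5=2, p_5 = 2*423 + 238 = 1084, q_5 = 2*16 + 9 = 41.
  i=6: a_6=1, p_6 = 1*1084 + 423 = 1507, q_6 = 1*41 + 16 = 57.
  i=7: a_7=25, p_7 = 25*1507 + 1084 = 38759, q_7 = 25*57 + 41 = 1466.
  i=8: a_8=1, p_8 = 1*38759 + 1507 = 40266, q_8 = 1*1466 + 57 = 1523.
  i=9: a_9=2, p_9 = 2*40266 + 38759 = 119291, q_9 = 2*1523 + 1466 = 4512.
  i=10: a_10=1, p_10 = 1*119291 + 40266 = 159557, q_10 = 1*4512 + 1523 = 6035.
  i=11: a_11=1, p_11 = 1*159557 + 119291 = 278848, q_11 = 1*6035 + 4512 = 10547.
  i=12: a_12=3, p_12 = 3*278848 + 159557 = 996101, q_12 = 3*10547 + 6035 = 37676.
  i=13: a_13=2, p_13 = 2*996101 + 278848 = 2271050, q_13 = 2*37676 + 10547 = 85899.
Check: 2271050^2 - 699*85899^2 = 5157668102500 - 5157668102499 = 1, so (x, y) = (2271050, 85899) solves the equation, and by the theorem it is the least positive solution.

(x, y) = (2271050, 85899)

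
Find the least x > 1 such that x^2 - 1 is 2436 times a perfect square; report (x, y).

First expand sqrt(2436) as a continued fraction. With x_i = (sqrt(2436) + m_i)/d_i and (m_0, d_0) = (0, 1): a_0 = floor(sqrt(2436)) = 49, since 49^2 = 2401 <= 2436 < 2500 = 50^2.
Iterate m_{i+1} = d_i*a_i - m_i, d_{i+1} = (2436 - m_{i+1}^2)/d_i, a_{i+1} = floor((a_0 + m_{i+1})/d_{i+1}):
  m_1 = 1*49 - 0 = 49, d_1 = (2436 - 49^2)/1 = 35/1 = 35, a_1 = floor((49 + 49)/35) = 2.
  m_2 = 35*2 - 49 = 21, d_2 = (2436 - 21^2)/35 = 1995/35 = 57, a_2 = floor((49 + 21)/57) = 1.
  m_3 = 57*1 - 21 = 36, d_3 = (2436 - 36^2)/57 = 1140/57 = 20, a_3 = floor((49 + 36)/20) = 4.
  m_4 = 20*4 - 36 = 44, d_4 = (2436 - 44^2)/20 = 500/20 = 25, a_4 = floor((49 + 44)/25) = 3.
  m_5 = 25*3 - 44 = 31, d_5 = (2436 - 31^2)/25 = 1475/25 = 59, a_5 = floor((49 + 31)/59) = 1.
  m_6 = 59*1 - 31 = 28, d_6 = (2436 - 28^2)/59 = 1652/59 = 28, a_6 = floor((49 + 28)/28) = 2.
  m_7 = 28*2 - 28 = 28, d_7 = (2436 - 28^2)/28 = 1652/28 = 59, a_7 = floor((49 + 28)/59) = 1.
  m_8 = 59*1 - 28 = 31, d_8 = (2436 - 31^2)/59 = 1475/59 = 25, a_8 = floor((49 + 31)/25) = 3.
  m_9 = 25*3 - 31 = 44, d_9 = (2436 - 44^2)/25 = 500/25 = 20, a_9 = floor((49 + 44)/20) = 4.
  m_10 = 20*4 - 44 = 36, d_10 = (2436 - 36^2)/20 = 1140/20 = 57, a_10 = floor((49 + 36)/57) = 1.
  m_11 = 57*1 - 36 = 21, d_11 = (2436 - 21^2)/57 = 1995/57 = 35, a_11 = floor((49 + 21)/35) = 2.
  m_12 = 35*2 - 21 = 49, d_12 = (2436 - 49^2)/35 = 35/35 = 1, a_12 = floor((49 + 49)/1) = 98.
  m_13 = 1*98 - 49 = 49, d_13 = (2436 - 49^2)/1 = 35/1 = 35: (m_13, d_13) = (m_1, d_1) = (49, 35), so from here the quotients repeat a_1, ..., a_12; the period length is 12.
So sqrt(2436) = [49; (2, 1, 4, 3, 1, 2, 1, 3, 4, 1, 2, 98)] with period length k = 12.
k is even, so the fundamental solution of x^2 - 2436y^2 = 1 is (p_{k-1}, q_{k-1}) = (p_11, q_11); compute convergents through index 11.
Convergents (p_i = a_i*p_{i-1} + p_{i-2}, q_i = a_i*q_{i-1} + q_{i-2} with p_{-2}=0, p_{-1}=1, q_{-2}=1, q_{-1}=0):
  i=0: a_0=49, p_0 = 49*1 + 0 = 49, q_0 = 49*0 + 1 = 1.
  i=1: a_1=2, p_1 = 2*49 + 1 = 99, q_1 = 2*1 + 0 = 2.
  i=2: a_2=1, p_2 = 1*99 + 49 = 148, q_2 = 1*2 + 1 = 3.
  i=3: a_3=4, p_3 = 4*148 + 99 = 691, q_3 = 4*3 + 2 = 14.
  i=4: a_4=3, p_4 = 3*691 + 148 = 2221, q_4 = 3*14 + 3 = 45.
  i=5: a_5=1, p_5 = 1*2221 + 691 = 2912, q_5 = 1*45 + 14 = 59.
  i=6: a_6=2, p_6 = 2*2912 + 2221 = 8045, q_6 = 2*59 + 45 = 163.
  i=7: a_7=1, p_7 = 1*8045 + 2912 = 10957, q_7 = 1*163 + 59 = 222.
  i=8: a_8=3, p_8 = 3*10957 + 8045 = 40916, q_8 = 3*222 + 163 = 829.
  i=9: a_9=4, p_9 = 4*40916 + 10957 = 174621, q_9 = 4*829 + 222 = 3538.
  i=10: a_10=1, p_10 = 1*174621 + 40916 = 215537, q_10 = 1*3538 + 829 = 4367.
  i=11: a_11=2, p_11 = 2*215537 + 174621 = 605695, q_11 = 2*4367 + 3538 = 12272.
Check: 605695^2 - 2436*12272^2 = 366866433025 - 366866433024 = 1, so (x, y) = (605695, 12272) solves the equation, and by the theorem it is the least positive solution.

(x, y) = (605695, 12272)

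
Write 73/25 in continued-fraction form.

[2; 1, 11, 2]

Run the Euclidean algorithm on 73 and 25; the successive quotients are the partial quotients a_0, a_1, ... (each step inverts the fractional part left over by the previous one):
  73 = 2*25 + 23, so a_0 = 2.
  25 = 1*23 + 2, so a_1 = 1.
  23 = 11*2 + 1, so a_2 = 11.
  2 = 2*1 + 0, so a_3 = 2.
The remainder reaches 0 after 4 divisions, so the expansion has 4 partial quotients, read off in order.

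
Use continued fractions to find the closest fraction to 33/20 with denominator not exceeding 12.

Expand x = 33/20 as a continued fraction with the Euclidean algorithm:
  33 = 1*20 + 13, so a_0 = 1.
  20 = 1*13 + 7, so a_1 = 1.
  13 = 1*7 + 6, so a_2 = 1.
  7 = 1*6 + 1, so a_3 = 1.
  6 = 6*1 + 0, so a_4 = 6.
so x = [1; 1, 1, 1, 6].
Convergents (p_i = a_i*p_{i-1} + p_{i-2}, q_i = a_i*q_{i-1} + q_{i-2} with p_{-2}=0, p_{-1}=1, q_{-2}=1, q_{-1}=0), until the denominator exceeds 12:
  i=0: a_0=1, p_0 = 1*1 + 0 = 1, q_0 = 1*0 + 1 = 1.
  i=1: a_1=1, p_1 = 1*1 + 1 = 2, q_1 = 1*1 + 0 = 1.
  i=2: a_2=1, p_2 = 1*2 + 1 = 3, q_2 = 1*1 + 1 = 2.
  i=3: a_3=1, p_3 = 1*3 + 2 = 5, q_3 = 1*2 + 1 = 3.
  i=4: a_4=6, p_4 = 6*5 + 3 = 33, q_4 = 6*3 + 2 = 20.
q_4 = 20 > 12, so the last convergent with denominator <= 12 is p_3/q_3 = 5/3.
The closest fraction with denominator <= 12 is either p_3/q_3 or the intermediate fraction (k*p_3 + p_2)/(k*q_3 + q_2) with the largest k >= 1 whose denominator stays <= 12; these approach x as k grows, and every other convergent or intermediate fraction in range is farther away.
Largest k: floor((12 - q_2)/q_3) = floor((12 - 2)/3) = 3.
That gives (3*5 + 3)/(3*3 + 2) = 18/11.
Compare the errors: |x - 5/3| = |33*3 - 5*20|/(20*3) = 1/60, and |x - 18/11| = |33*11 - 18*20|/(20*11) = 3/220.
Cross-multiplying, 3*60 = 180 < 220 = 1*220, so 3/220 is smaller: the intermediate fraction 18/11 is closer to x than 5/3.

18/11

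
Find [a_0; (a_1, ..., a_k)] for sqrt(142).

[11; (1, 10, 1, 22)]

Write x_i = (sqrt(142) + m_i)/d_i with (m_0, d_0) = (0, 1). a_0 = floor(sqrt(142)) = 11, since 11^2 = 121 <= 142 < 144 = 12^2.
Iterate m_{i+1} = d_i*a_i - m_i, d_{i+1} = (142 - m_{i+1}^2)/d_i, a_{i+1} = floor((a_0 + m_{i+1})/d_{i+1}):
  m_1 = 1*11 - 0 = 11, d_1 = (142 - 11^2)/1 = 21/1 = 21, a_1 = floor((11 + 11)/21) = 1.
  m_2 = 21*1 - 11 = 10, d_2 = (142 - 10^2)/21 = 42/21 = 2, a_2 = floor((11 + 10)/2) = 10.
  m_3 = 2*10 - 10 = 10, d_3 = (142 - 10^2)/2 = 42/2 = 21, a_3 = floor((11 + 10)/21) = 1.
  m_4 = 21*1 - 10 = 11, d_4 = (142 - 11^2)/21 = 21/21 = 1, a_4 = floor((11 + 11)/1) = 22.
  m_5 = 1*22 - 11 = 11, d_5 = (142 - 11^2)/1 = 21/1 = 21: (m_5, d_5) = (m_1, d_1) = (11, 21), so from here the quotients repeat a_1, ..., a_4; the period length is 4.
Hence the expansion of sqrt(142) is a_0 = 11 followed by the repeating block 1, 10, 1, 22 (period 4).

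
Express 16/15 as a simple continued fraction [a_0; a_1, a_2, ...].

Run the Euclidean algorithm on 16 and 15; the successive quotients are the partial quotients a_0, a_1, ... (each step inverts the fractional part left over by the previous one):
  16 = 1*15 + 1, so a_0 = 1.
  15 = 15*1 + 0, so a_1 = 15.
The remainder reaches 0 after 2 divisions, so the expansion has 2 partial quotients, read off in order.

[1; 15]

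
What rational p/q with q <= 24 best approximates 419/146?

66/23

Expand x = 419/146 as a continued fraction with the Euclidean algorithm:
  419 = 2*146 + 127, so a_0 = 2.
  146 = 1*127 + 19, so a_1 = 1.
  127 = 6*19 + 13, so a_2 = 6.
  19 = 1*13 + 6, so a_3 = 1.
  13 = 2*6 + 1, so a_4 = 2.
  6 = 6*1 + 0, so a_5 = 6.
so x = [2; 1, 6, 1, 2, 6].
Convergents (p_i = a_i*p_{i-1} + p_{i-2}, q_i = a_i*q_{i-1} + q_{i-2} with p_{-2}=0, p_{-1}=1, q_{-2}=1, q_{-1}=0), until the denominator exceeds 24:
  i=0: a_0=2, p_0 = 2*1 + 0 = 2, q_0 = 2*0 + 1 = 1.
  i=1: a_1=1, p_1 = 1*2 + 1 = 3, q_1 = 1*1 + 0 = 1.
  i=2: a_2=6, p_2 = 6*3 + 2 = 20, q_2 = 6*1 + 1 = 7.
  i=3: a_3=1, p_3 = 1*20 + 3 = 23, q_3 = 1*7 + 1 = 8.
  i=4: a_4=2, p_4 = 2*23 + 20 = 66, q_4 = 2*8 + 7 = 23.
  i=5: a_5=6, p_5 = 6*66 + 23 = 419, q_5 = 6*23 + 8 = 146.
q_5 = 146 > 24, so the last convergent with denominator <= 24 is p_4/q_4 = 66/23.
The closest fraction with denominator <= 24 is either p_4/q_4 or the intermediate fraction (k*p_4 + p_3)/(k*q_4 + q_3) with the largest k >= 1 whose denominator stays <= 24; these approach x as k grows, and every other convergent or intermediate fraction in range is farther away.
Largest k: floor((24 - q_3)/q_4) = floor((24 - 8)/23) = 0.
Since k = 0, no intermediate fraction beyond p_4/q_4 has denominator <= 24, so the convergent 66/23 is the closest (its error is |419*23 - 66*146|/(146*23) = 1/3358).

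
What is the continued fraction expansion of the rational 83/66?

Run the Euclidean algorithm on 83 and 66; the successive quotients are the partial quotients a_0, a_1, ... (each step inverts the fractional part left over by the previous one):
  83 = 1*66 + 17, so a_0 = 1.
  66 = 3*17 + 15, so a_1 = 3.
  17 = 1*15 + 2, so a_2 = 1.
  15 = 7*2 + 1, so a_3 = 7.
  2 = 2*1 + 0, so a_4 = 2.
The remainder reaches 0 after 5 divisions, so the expansion has 5 partial quotients, read off in order.

[1; 3, 1, 7, 2]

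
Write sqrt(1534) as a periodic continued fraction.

[39; (6, 78)]

Write x_i = (sqrt(1534) + m_i)/d_i with (m_0, d_0) = (0, 1). a_0 = floor(sqrt(1534)) = 39, since 39^2 = 1521 <= 1534 < 1600 = 40^2.
Iterate m_{i+1} = d_i*a_i - m_i, d_{i+1} = (1534 - m_{i+1}^2)/d_i, a_{i+1} = floor((a_0 + m_{i+1})/d_{i+1}):
  m_1 = 1*39 - 0 = 39, d_1 = (1534 - 39^2)/1 = 13/1 = 13, a_1 = floor((39 + 39)/13) = 6.
  m_2 = 13*6 - 39 = 39, d_2 = (1534 - 39^2)/13 = 13/13 = 1, a_2 = floor((39 + 39)/1) = 78.
  m_3 = 1*78 - 39 = 39, d_3 = (1534 - 39^2)/1 = 13/1 = 13: (m_3, d_3) = (m_1, d_1) = (39, 13), so from here the quotients repeat a_1, a_2; the period length is 2.
Hence the expansion of sqrt(1534) is a_0 = 39 followed by the repeating block 6, 78 (period 2).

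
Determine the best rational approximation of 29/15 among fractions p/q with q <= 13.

25/13

Expand x = 29/15 as a continued fraction with the Euclidean algorithm:
  29 = 1*15 + 14, so a_0 = 1.
  15 = 1*14 + 1, so a_1 = 1.
  14 = 14*1 + 0, so a_2 = 14.
so x = [1; 1, 14].
Convergents (p_i = a_i*p_{i-1} + p_{i-2}, q_i = a_i*q_{i-1} + q_{i-2} with p_{-2}=0, p_{-1}=1, q_{-2}=1, q_{-1}=0), until the denominator exceeds 13:
  i=0: a_0=1, p_0 = 1*1 + 0 = 1, q_0 = 1*0 + 1 = 1.
  i=1: a_1=1, p_1 = 1*1 + 1 = 2, q_1 = 1*1 + 0 = 1.
  i=2: a_2=14, p_2 = 14*2 + 1 = 29, q_2 = 14*1 + 1 = 15.
q_2 = 15 > 13, so the last convergent with denominator <= 13 is p_1/q_1 = 2/1.
The closest fraction with denominator <= 13 is either p_1/q_1 or the intermediate fraction (k*p_1 + p_0)/(k*q_1 + q_0) with the largest k >= 1 whose denominator stays <= 13; these approach x as k grows, and every other convergent or intermediate fraction in range is farther away.
Largest k: floor((13 - q_0)/q_1) = floor((13 - 1)/1) = 12.
That gives (12*2 + 1)/(12*1 + 1) = 25/13.
Compare the errors: |x - 2/1| = |29*1 - 2*15|/(15*1) = 1/15, and |x - 25/13| = |29*13 - 25*15|/(15*13) = 2/195.
Cross-multiplying, 2*15 = 30 < 195 = 1*195, so 2/195 is smaller: the intermediate fraction 25/13 is closer to x than 2/1.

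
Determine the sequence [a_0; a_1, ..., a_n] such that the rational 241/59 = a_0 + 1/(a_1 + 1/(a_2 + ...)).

Run the Euclidean algorithm on 241 and 59; the successive quotients are the partial quotients a_0, a_1, ... (each step inverts the fractional part left over by the previous one):
  241 = 4*59 + 5, so a_0 = 4.
  59 = 11*5 + 4, so a_1 = 11.
  5 = 1*4 + 1, so a_2 = 1.
  4 = 4*1 + 0, so a_3 = 4.
The remainder reaches 0 after 4 divisions, so the expansion has 4 partial quotients, read off in order.

[4; 11, 1, 4]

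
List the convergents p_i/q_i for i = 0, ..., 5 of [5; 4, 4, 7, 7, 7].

5/1, 21/4, 89/17, 644/123, 4597/878, 32823/6269

Using the convergent recurrence p_i = a_i*p_{i-1} + p_{i-2}, q_i = a_i*q_{i-1} + q_{i-2} with p_{-2}=0, p_{-1}=1, q_{-2}=1, q_{-1}=0:
  i=0: a_0=5, p_0 = 5*1 + 0 = 5, q_0 = 5*0 + 1 = 1.
  i=1: a_1=4, p_1 = 4*5 + 1 = 21, q_1 = 4*1 + 0 = 4.
  i=2: a_2=4, p_2 = 4*21 + 5 = 89, q_2 = 4*4 + 1 = 17.
  i=3: a_3=7, p_3 = 7*89 + 21 = 644, q_3 = 7*17 + 4 = 123.
  i=4: a_4=7, p_4 = 7*644 + 89 = 4597, q_4 = 7*123 + 17 = 878.
  i=5: a_5=7, p_5 = 7*4597 + 644 = 32823, q_5 = 7*878 + 123 = 6269.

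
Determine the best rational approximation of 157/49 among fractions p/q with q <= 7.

16/5

Expand x = 157/49 as a continued fraction with the Euclidean algorithm:
  157 = 3*49 + 10, so a_0 = 3.
  49 = 4*10 + 9, so a_1 = 4.
  10 = 1*9 + 1, so a_2 = 1.
  9 = 9*1 + 0, so a_3 = 9.
so x = [3; 4, 1, 9].
Convergents (p_i = a_i*p_{i-1} + p_{i-2}, q_i = a_i*q_{i-1} + q_{i-2} with p_{-2}=0, p_{-1}=1, q_{-2}=1, q_{-1}=0), until the denominator exceeds 7:
  i=0: a_0=3, p_0 = 3*1 + 0 = 3, q_0 = 3*0 + 1 = 1.
  i=1: a_1=4, p_1 = 4*3 + 1 = 13, q_1 = 4*1 + 0 = 4.
  i=2: a_2=1, p_2 = 1*13 + 3 = 16, q_2 = 1*4 + 1 = 5.
  i=3: a_3=9, p_3 = 9*16 + 13 = 157, q_3 = 9*5 + 4 = 49.
q_3 = 49 > 7, so the last convergent with denominator <= 7 is p_2/q_2 = 16/5.
The closest fraction with denominator <= 7 is either p_2/q_2 or the intermediate fraction (k*p_2 + p_1)/(k*q_2 + q_1) with the largest k >= 1 whose denominator stays <= 7; these approach x as k grows, and every other convergent or intermediate fraction in range is farther away.
Largest k: floor((7 - q_1)/q_2) = floor((7 - 4)/5) = 0.
Since k = 0, no intermediate fraction beyond p_2/q_2 has denominator <= 7, so the convergent 16/5 is the closest (its error is |157*5 - 16*49|/(49*5) = 1/245).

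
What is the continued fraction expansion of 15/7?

Run the Euclidean algorithm on 15 and 7; the successive quotients are the partial quotients a_0, a_1, ... (each step inverts the fractional part left over by the previous one):
  15 = 2*7 + 1, so a_0 = 2.
  7 = 7*1 + 0, so a_1 = 7.
The remainder reaches 0 after 2 divisions, so the expansion has 2 partial quotients, read off in order.

[2; 7]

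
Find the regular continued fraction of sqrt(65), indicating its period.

[8; (16)]

Write x_i = (sqrt(65) + m_i)/d_i with (m_0, d_0) = (0, 1). a_0 = floor(sqrt(65)) = 8, since 8^2 = 64 <= 65 < 81 = 9^2.
Iterate m_{i+1} = d_i*a_i - m_i, d_{i+1} = (65 - m_{i+1}^2)/d_i, a_{i+1} = floor((a_0 + m_{i+1})/d_{i+1}):
  m_1 = 1*8 - 0 = 8, d_1 = (65 - 8^2)/1 = 1/1 = 1, a_1 = floor((8 + 8)/1) = 16.
  m_2 = 1*16 - 8 = 8, d_2 = (65 - 8^2)/1 = 1/1 = 1: (m_2, d_2) = (m_1, d_1) = (8, 1), so from here the quotient a_1 repeats; the period length is 1.
Hence the expansion of sqrt(65) is a_0 = 8 followed by the repeating block 16 (period 1).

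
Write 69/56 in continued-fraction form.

[1; 4, 3, 4]

Run the Euclidean algorithm on 69 and 56; the successive quotients are the partial quotients a_0, a_1, ... (each step inverts the fractional part left over by the previous one):
  69 = 1*56 + 13, so a_0 = 1.
  56 = 4*13 + 4, so a_1 = 4.
  13 = 3*4 + 1, so a_2 = 3.
  4 = 4*1 + 0, so a_3 = 4.
The remainder reaches 0 after 4 divisions, so the expansion has 4 partial quotients, read off in order.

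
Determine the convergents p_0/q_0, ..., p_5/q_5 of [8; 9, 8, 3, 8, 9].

8/1, 73/9, 592/73, 1849/228, 15384/1897, 140305/17301

Using the convergent recurrence p_i = a_i*p_{i-1} + p_{i-2}, q_i = a_i*q_{i-1} + q_{i-2} with p_{-2}=0, p_{-1}=1, q_{-2}=1, q_{-1}=0:
  i=0: a_0=8, p_0 = 8*1 + 0 = 8, q_0 = 8*0 + 1 = 1.
  i=1: a_1=9, p_1 = 9*8 + 1 = 73, q_1 = 9*1 + 0 = 9.
  i=2: a_2=8, p_2 = 8*73 + 8 = 592, q_2 = 8*9 + 1 = 73.
  i=3: a_3=3, p_3 = 3*592 + 73 = 1849, q_3 = 3*73 + 9 = 228.
  i=4: a_4=8, p_4 = 8*1849 + 592 = 15384, q_4 = 8*228 + 73 = 1897.
  i=5: a_5=9, p_5 = 9*15384 + 1849 = 140305, q_5 = 9*1897 + 228 = 17301.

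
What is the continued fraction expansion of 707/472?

[1; 2, 117, 2]

Run the Euclidean algorithm on 707 and 472; the successive quotients are the partial quotients a_0, a_1, ... (each step inverts the fractional part left over by the previous one):
  707 = 1*472 + 235, so a_0 = 1.
  472 = 2*235 + 2, so a_1 = 2.
  235 = 117*2 + 1, so a_2 = 117.
  2 = 2*1 + 0, so a_3 = 2.
The remainder reaches 0 after 4 divisions, so the expansion has 4 partial quotients, read off in order.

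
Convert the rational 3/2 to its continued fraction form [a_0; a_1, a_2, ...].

[1; 2]

Run the Euclidean algorithm on 3 and 2; the successive quotients are the partial quotients a_0, a_1, ... (each step inverts the fractional part left over by the previous one):
  3 = 1*2 + 1, so a_0 = 1.
  2 = 2*1 + 0, so a_1 = 2.
The remainder reaches 0 after 2 divisions, so the expansion has 2 partial quotients, read off in order.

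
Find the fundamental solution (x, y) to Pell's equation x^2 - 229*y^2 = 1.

(x, y) = (5848201, 386460)

First expand sqrt(229) as a continued fraction. With x_i = (sqrt(229) + m_i)/d_i and (m_0, d_0) = (0, 1): a_0 = floor(sqrt(229)) = 15, since 15^2 = 225 <= 229 < 256 = 16^2.
Iterate m_{i+1} = d_i*a_i - m_i, d_{i+1} = (229 - m_{i+1}^2)/d_i, a_{i+1} = floor((a_0 + m_{i+1})/d_{i+1}):
  m_1 = 1*15 - 0 = 15, d_1 = (229 - 15^2)/1 = 4/1 = 4, a_1 = floor((15 + 15)/4) = 7.
  m_2 = 4*7 - 15 = 13, d_2 = (229 - 13^2)/4 = 60/4 = 15, a_2 = floor((15 + 13)/15) = 1.
  m_3 = 15*1 - 13 = 2, d_3 = (229 - 2^2)/15 = 225/15 = 15, a_3 = floor((15 + 2)/15) = 1.
  m_4 = 15*1 - 2 = 13, d_4 = (229 - 13^2)/15 = 60/15 = 4, a_4 = floor((15 + 13)/4) = 7.
  m_5 = 4*7 - 13 = 15, d_5 = (229 - 15^2)/4 = 4/4 = 1, a_5 = floor((15 + 15)/1) = 30.
  m_6 = 1*30 - 15 = 15, d_6 = (229 - 15^2)/1 = 4/1 = 4: (m_6, d_6) = (m_1, d_1) = (15, 4), so from here the quotients repeat a_1, ..., a_5; the period length is 5.
So sqrt(229) = [15; (7, 1, 1, 7, 30)] with period length k = 5.
k is odd, so (p_{k-1}, q_{k-1}) only solves x^2 - 229y^2 = -1 and the fundamental solution of x^2 - 229y^2 = 1 is (p_{2k-1}, q_{2k-1}) = (p_9, q_9); compute convergents through index 9, running through the period twice.
Convergents (p_i = a_i*p_{i-1} + p_{i-2}, q_i = a_i*q_{i-1} + q_{i-2} with p_{-2}=0, p_{-1}=1, q_{-2}=1, q_{-1}=0):
  i=0: a_0=15, p_0 = 15*1 + 0 = 15, q_0 = 15*0 + 1 = 1.
  i=1: a_1=7, p_1 = 7*15 + 1 = 106, q_1 = 7*1 + 0 = 7.
  i=2: a_2=1, p_2 = 1*106 + 15 = 121, q_2 = 1*7 + 1 = 8.
  i=3: a_3=1, p_3 = 1*121 + 106 = 227, q_3 = 1*8 + 7 = 15.
  i=4: a_4=7, p_4 = 7*227 + 121 = 1710, q_4 = 7*15 + 8 = 113.
  i=5: a_5=30, p_5 = 30*1710 + 227 = 51527, q_5 = 30*113 + 15 = 3405.
  i=6: a_6=7, p_6 = 7*51527 + 1710 = 362399, q_6 = 7*3405 + 113 = 23948.
  i=7: a_7=1, p_7 = 1*362399 + 51527 = 413926, q_7 = 1*23948 + 3405 = 27353.
  i=8: a_8=1, p_8 = 1*413926 + 362399 = 776325, q_8 = 1*27353 + 23948 = 51301.
  i=9: a_9=7, p_9 = 7*776325 + 413926 = 5848201, q_9 = 7*51301 + 27353 = 386460.
Indeed p_4^2 - 229*q_4^2 = 2924100 - 2924101 = -1, not +1.
Check: 5848201^2 - 229*386460^2 = 34201454936401 - 34201454936400 = 1, so (x, y) = (5848201, 386460) solves the equation, and by the theorem it is the least positive solution.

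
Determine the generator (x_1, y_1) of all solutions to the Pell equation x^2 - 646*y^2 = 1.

First expand sqrt(646) as a continued fraction. With x_i = (sqrt(646) + m_i)/d_i and (m_0, d_0) = (0, 1): a_0 = floor(sqrt(646)) = 25, since 25^2 = 625 <= 646 < 676 = 26^2.
Iterate m_{i+1} = d_i*a_i - m_i, d_{i+1} = (646 - m_{i+1}^2)/d_i, a_{i+1} = floor((a_0 + m_{i+1})/d_{i+1}):
  m_1 = 1*25 - 0 = 25, d_1 = (646 - 25^2)/1 = 21/1 = 21, a_1 = floor((25 + 25)/21) = 2.
  m_2 = 21*2 - 25 = 17, d_2 = (646 - 17^2)/21 = 357/21 = 17, a_2 = floor((25 + 17)/17) = 2.
  m_3 = 17*2 - 17 = 17, d_3 = (646 - 17^2)/17 = 357/17 = 21, a_3 = floor((25 + 17)/21) = 2.
  m_4 = 21*2 - 17 = 25, d_4 = (646 - 25^2)/21 = 21/21 = 1, a_4 = floor((25 + 25)/1) = 50.
  m_5 = 1*50 - 25 = 25, d_5 = (646 - 25^2)/1 = 21/1 = 21: (m_5, d_5) = (m_1, d_1) = (25, 21), so from here the quotients repeat a_1, ..., a_4; the period length is 4.
So sqrt(646) = [25; (2, 2, 2, 50)] with period length k = 4.
k is even, so the fundamental solution of x^2 - 646y^2 = 1 is (p_{k-1}, q_{k-1}) = (p_3, q_3); compute convergents through index 3.
Convergents (p_i = a_i*p_{i-1} + p_{i-2}, q_i = a_i*q_{i-1} + q_{i-2} with p_{-2}=0, p_{-1}=1, q_{-2}=1, q_{-1}=0):
  i=0: a_0=25, p_0 = 25*1 + 0 = 25, q_0 = 25*0 + 1 = 1.
  i=1: a_1=2, p_1 = 2*25 + 1 = 51, q_1 = 2*1 + 0 = 2.
  i=2: a_2=2, p_2 = 2*51 + 25 = 127, q_2 = 2*2 + 1 = 5.
  i=3: a_3=2, p_3 = 2*127 + 51 = 305, q_3 = 2*5 + 2 = 12.
Check: 305^2 - 646*12^2 = 93025 - 93024 = 1, so (x, y) = (305, 12) solves the equation, and by the theorem it is the least positive solution.

(x, y) = (305, 12)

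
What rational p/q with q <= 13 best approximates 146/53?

Expand x = 146/53 as a continued fraction with the Euclidean algorithm:
  146 = 2*53 + 40, so a_0 = 2.
  53 = 1*40 + 13, so a_1 = 1.
  40 = 3*13 + 1, so a_2 = 3.
  13 = 13*1 + 0, so a_3 = 13.
so x = [2; 1, 3, 13].
Convergents (p_i = a_i*p_{i-1} + p_{i-2}, q_i = a_i*q_{i-1} + q_{i-2} with p_{-2}=0, p_{-1}=1, q_{-2}=1, q_{-1}=0), until the denominator exceeds 13:
  i=0: a_0=2, p_0 = 2*1 + 0 = 2, q_0 = 2*0 + 1 = 1.
  i=1: a_1=1, p_1 = 1*2 + 1 = 3, q_1 = 1*1 + 0 = 1.
  i=2: a_2=3, p_2 = 3*3 + 2 = 11, q_2 = 3*1 + 1 = 4.
  i=3: a_3=13, p_3 = 13*11 + 3 = 146, q_3 = 13*4 + 1 = 53.
q_3 = 53 > 13, so the last convergent with denominator <= 13 is p_2/q_2 = 11/4.
The closest fraction with denominator <= 13 is either p_2/q_2 or the intermediate fraction (k*p_2 + p_1)/(k*q_2 + q_1) with the largest k >= 1 whose denominator stays <= 13; these approach x as k grows, and every other convergent or intermediate fraction in range is farther away.
Largest k: floor((13 - q_1)/q_2) = floor((13 - 1)/4) = 3.
That gives (3*11 + 3)/(3*4 + 1) = 36/13.
Compare the errors: |x - 11/4| = |146*4 - 11*53|/(53*4) = 1/212, and |x - 36/13| = |146*13 - 36*53|/(53*13) = 10/689.
Cross-multiplying, 1*689 = 689 < 2120 = 10*212, so 1/212 is smaller: the convergent 11/4 is closer to x than 36/13.

11/4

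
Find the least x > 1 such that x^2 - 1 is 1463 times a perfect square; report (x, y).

(x, y) = (153, 4)

First expand sqrt(1463) as a continued fraction. With x_i = (sqrt(1463) + m_i)/d_i and (m_0, d_0) = (0, 1): a_0 = floor(sqrt(1463)) = 38, since 38^2 = 1444 <= 1463 < 1521 = 39^2.
Iterate m_{i+1} = d_i*a_i - m_i, d_{i+1} = (1463 - m_{i+1}^2)/d_i, a_{i+1} = floor((a_0 + m_{i+1})/d_{i+1}):
  m_1 = 1*38 - 0 = 38, d_1 = (1463 - 38^2)/1 = 19/1 = 19, a_1 = floor((38 + 38)/19) = 4.
  m_2 = 19*4 - 38 = 38, d_2 = (1463 - 38^2)/19 = 19/19 = 1, a_2 = floor((38 + 38)/1) = 76.
  m_3 = 1*76 - 38 = 38, d_3 = (1463 - 38^2)/1 = 19/1 = 19: (m_3, d_3) = (m_1, d_1) = (38, 19), so from here the quotients repeat a_1, a_2; the period length is 2.
So sqrt(1463) = [38; (4, 76)] with period length k = 2.
k is even, so the fundamental solution of x^2 - 1463y^2 = 1 is (p_{k-1}, q_{k-1}) = (p_1, q_1); compute convergents through index 1.
Convergents (p_i = a_i*p_{i-1} + p_{i-2}, q_i = a_i*q_{i-1} + q_{i-2} with p_{-2}=0, p_{-1}=1, q_{-2}=1, q_{-1}=0):
  i=0: a_0=38, p_0 = 38*1 + 0 = 38, q_0 = 38*0 + 1 = 1.
  i=1: a_1=4, p_1 = 4*38 + 1 = 153, q_1 = 4*1 + 0 = 4.
Check: 153^2 - 1463*4^2 = 23409 - 23408 = 1, so (x, y) = (153, 4) solves the equation, and by the theorem it is the least positive solution.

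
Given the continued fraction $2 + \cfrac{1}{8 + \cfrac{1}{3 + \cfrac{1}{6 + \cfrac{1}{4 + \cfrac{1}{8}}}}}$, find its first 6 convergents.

Using the convergent recurrence p_i = a_i*p_{i-1} + p_{i-2}, q_i = a_i*q_{i-1} + q_{i-2} with p_{-2}=0, p_{-1}=1, q_{-2}=1, q_{-1}=0:
  i=0: a_0=2, p_0 = 2*1 + 0 = 2, q_0 = 2*0 + 1 = 1.
  i=1: a_1=8, p_1 = 8*2 + 1 = 17, q_1 = 8*1 + 0 = 8.
  i=2: a_2=3, p_2 = 3*17 + 2 = 53, q_2 = 3*8 + 1 = 25.
  i=3: a_3=6, p_3 = 6*53 + 17 = 335, q_3 = 6*25 + 8 = 158.
  i=4: a_4=4, p_4 = 4*335 + 53 = 1393, q_4 = 4*158 + 25 = 657.
  i=5: a_5=8, p_5 = 8*1393 + 335 = 11479, q_5 = 8*657 + 158 = 5414.

2/1, 17/8, 53/25, 335/158, 1393/657, 11479/5414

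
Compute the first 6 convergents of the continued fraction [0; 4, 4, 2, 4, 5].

0/1, 1/4, 4/17, 9/38, 40/169, 209/883

Using the convergent recurrence p_i = a_i*p_{i-1} + p_{i-2}, q_i = a_i*q_{i-1} + q_{i-2} with p_{-2}=0, p_{-1}=1, q_{-2}=1, q_{-1}=0:
  i=0: a_0=0, p_0 = 0*1 + 0 = 0, q_0 = 0*0 + 1 = 1.
  i=1: a_1=4, p_1 = 4*0 + 1 = 1, q_1 = 4*1 + 0 = 4.
  i=2: a_2=4, p_2 = 4*1 + 0 = 4, q_2 = 4*4 + 1 = 17.
  i=3: a_3=2, p_3 = 2*4 + 1 = 9, q_3 = 2*17 + 4 = 38.
  i=4: a_4=4, p_4 = 4*9 + 4 = 40, q_4 = 4*38 + 17 = 169.
  i=5: a_5=5, p_5 = 5*40 + 9 = 209, q_5 = 5*169 + 38 = 883.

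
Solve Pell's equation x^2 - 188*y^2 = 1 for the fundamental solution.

(x, y) = (4607, 336)

First expand sqrt(188) as a continued fraction. With x_i = (sqrt(188) + m_i)/d_i and (m_0, d_0) = (0, 1): a_0 = floor(sqrt(188)) = 13, since 13^2 = 169 <= 188 < 196 = 14^2.
Iterate m_{i+1} = d_i*a_i - m_i, d_{i+1} = (188 - m_{i+1}^2)/d_i, a_{i+1} = floor((a_0 + m_{i+1})/d_{i+1}):
  m_1 = 1*13 - 0 = 13, d_1 = (188 - 13^2)/1 = 19/1 = 19, a_1 = floor((13 + 13)/19) = 1.
  m_2 = 19*1 - 13 = 6, d_2 = (188 - 6^2)/19 = 152/19 = 8, a_2 = floor((13 + 6)/8) = 2.
  m_3 = 8*2 - 6 = 10, d_3 = (188 - 10^2)/8 = 88/8 = 11, a_3 = floor((13 + 10)/11) = 2.
  m_4 = 11*2 - 10 = 12, d_4 = (188 - 12^2)/11 = 44/11 = 4, a_4 = floor((13 + 12)/4) = 6.
  m_5 = 4*6 - 12 = 12, d_5 = (188 - 12^2)/4 = 44/4 = 11, a_5 = floor((13 + 12)/11) = 2.
  m_6 = 11*2 - 12 = 10, d_6 = (188 - 10^2)/11 = 88/11 = 8, a_6 = floor((13 + 10)/8) = 2.
  m_7 = 8*2 - 10 = 6, d_7 = (188 - 6^2)/8 = 152/8 = 19, a_7 = floor((13 + 6)/19) = 1.
  m_8 = 19*1 - 6 = 13, d_8 = (188 - 13^2)/19 = 19/19 = 1, a_8 = floor((13 + 13)/1) = 26.
  m_9 = 1*26 - 13 = 13, d_9 = (188 - 13^2)/1 = 19/1 = 19: (m_9, d_9) = (m_1, d_1) = (13, 19), so from here the quotients repeat a_1, ..., a_8; the period length is 8.
So sqrt(188) = [13; (1, 2, 2, 6, 2, 2, 1, 26)] with period length k = 8.
k is even, so the fundamental solution of x^2 - 188y^2 = 1 is (p_{k-1}, q_{k-1}) = (p_7, q_7); compute convergents through index 7.
Convergents (p_i = a_i*p_{i-1} + p_{i-2}, q_i = a_i*q_{i-1} + q_{i-2} with p_{-2}=0, p_{-1}=1, q_{-2}=1, q_{-1}=0):
  i=0: a_0=13, p_0 = 13*1 + 0 = 13, q_0 = 13*0 + 1 = 1.
  i=1: a_1=1, p_1 = 1*13 + 1 = 14, q_1 = 1*1 + 0 = 1.
  i=2: a_2=2, p_2 = 2*14 + 13 = 41, q_2 = 2*1 + 1 = 3.
  i=3: a_3=2, p_3 = 2*41 + 14 = 96, q_3 = 2*3 + 1 = 7.
  i=4: a_4=6, p_4 = 6*96 + 41 = 617, q_4 = 6*7 + 3 = 45.
  i=5: a_5=2, p_5 = 2*617 + 96 = 1330, q_5 = 2*45 + 7 = 97.
  i=6: a_6=2, p_6 = 2*1330 + 617 = 3277, q_6 = 2*97 + 45 = 239.
  i=7: a_7=1, p_7 = 1*3277 + 1330 = 4607, q_7 = 1*239 + 97 = 336.
Check: 4607^2 - 188*336^2 = 21224449 - 21224448 = 1, so (x, y) = (4607, 336) solves the equation, and by the theorem it is the least positive solution.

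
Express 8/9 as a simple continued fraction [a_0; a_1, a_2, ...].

[0; 1, 8]

Run the Euclidean algorithm on 8 and 9; the successive quotients are the partial quotients a_0, a_1, ... (each step inverts the fractional part left over by the previous one):
  8 = 0*9 + 8, so a_0 = 0.
  9 = 1*8 + 1, so a_1 = 1.
  8 = 8*1 + 0, so a_2 = 8.
The remainder reaches 0 after 3 divisions, so the expansion has 3 partial quotients, read off in order.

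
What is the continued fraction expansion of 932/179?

Run the Euclidean algorithm on 932 and 179; the successive quotients are the partial quotients a_0, a_1, ... (each step inverts the fractional part left over by the previous one):
  932 = 5*179 + 37, so a_0 = 5.
  179 = 4*37 + 31, so a_1 = 4.
  37 = 1*31 + 6, so a_2 = 1.
  31 = 5*6 + 1, so a_3 = 5.
  6 = 6*1 + 0, so a_4 = 6.
The remainder reaches 0 after 5 divisions, so the expansion has 5 partial quotients, read off in order.

[5; 4, 1, 5, 6]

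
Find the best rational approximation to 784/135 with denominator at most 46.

Expand x = 784/135 as a continued fraction with the Euclidean algorithm:
  784 = 5*135 + 109, so a_0 = 5.
  135 = 1*109 + 26, so a_1 = 1.
  109 = 4*26 + 5, so a_2 = 4.
  26 = 5*5 + 1, so a_3 = 5.
  5 = 5*1 + 0, so a_4 = 5.
so x = [5; 1, 4, 5, 5].
Convergents (p_i = a_i*p_{i-1} + p_{i-2}, q_i = a_i*q_{i-1} + q_{i-2} with p_{-2}=0, p_{-1}=1, q_{-2}=1, q_{-1}=0), until the denominator exceeds 46:
  i=0: a_0=5, p_0 = 5*1 + 0 = 5, q_0 = 5*0 + 1 = 1.
  i=1: a_1=1, p_1 = 1*5 + 1 = 6, q_1 = 1*1 + 0 = 1.
  i=2: a_2=4, p_2 = 4*6 + 5 = 29, q_2 = 4*1 + 1 = 5.
  i=3: a_3=5, p_3 = 5*29 + 6 = 151, q_3 = 5*5 + 1 = 26.
  i=4: a_4=5, p_4 = 5*151 + 29 = 784, q_4 = 5*26 + 5 = 135.
q_4 = 135 > 46, so the last convergent with denominator <= 46 is p_3/q_3 = 151/26.
The closest fraction with denominator <= 46 is either p_3/q_3 or the intermediate fraction (k*p_3 + p_2)/(k*q_3 + q_2) with the largest k >= 1 whose denominator stays <= 46; these approach x as k grows, and every other convergent or intermediate fraction in range is farther away.
Largest k: floor((46 - q_2)/q_3) = floor((46 - 5)/26) = 1.
That gives (1*151 + 29)/(1*26 + 5) = 180/31.
Compare the errors: |x - 151/26| = |784*26 - 151*135|/(135*26) = 1/3510, and |x - 180/31| = |784*31 - 180*135|/(135*31) = 4/4185.
Cross-multiplying, 1*4185 = 4185 < 14040 = 4*3510, so 1/3510 is smaller: the convergent 151/26 is closer to x than 180/31.

151/26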